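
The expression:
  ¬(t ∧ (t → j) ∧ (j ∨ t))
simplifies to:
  ¬j ∨ ¬t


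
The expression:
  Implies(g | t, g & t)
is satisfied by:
  {t: False, g: False}
  {g: True, t: True}


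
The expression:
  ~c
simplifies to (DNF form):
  ~c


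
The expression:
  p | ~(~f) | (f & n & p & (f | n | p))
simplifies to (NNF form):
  f | p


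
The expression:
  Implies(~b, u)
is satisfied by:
  {b: True, u: True}
  {b: True, u: False}
  {u: True, b: False}


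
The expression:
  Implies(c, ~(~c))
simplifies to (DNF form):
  True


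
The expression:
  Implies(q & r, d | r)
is always true.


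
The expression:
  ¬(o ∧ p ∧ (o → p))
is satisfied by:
  {p: False, o: False}
  {o: True, p: False}
  {p: True, o: False}


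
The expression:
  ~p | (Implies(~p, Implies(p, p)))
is always true.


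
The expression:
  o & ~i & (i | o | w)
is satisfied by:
  {o: True, i: False}


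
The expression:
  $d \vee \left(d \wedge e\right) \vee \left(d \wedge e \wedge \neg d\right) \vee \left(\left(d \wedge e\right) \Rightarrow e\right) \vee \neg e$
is always true.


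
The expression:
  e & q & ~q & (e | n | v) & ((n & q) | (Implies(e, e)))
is never true.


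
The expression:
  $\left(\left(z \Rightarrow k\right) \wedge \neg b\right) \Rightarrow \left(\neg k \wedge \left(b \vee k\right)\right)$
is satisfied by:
  {b: True, z: True, k: False}
  {b: True, k: False, z: False}
  {b: True, z: True, k: True}
  {b: True, k: True, z: False}
  {z: True, k: False, b: False}


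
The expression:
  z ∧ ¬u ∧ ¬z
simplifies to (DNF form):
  False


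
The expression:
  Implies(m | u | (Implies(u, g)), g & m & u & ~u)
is never true.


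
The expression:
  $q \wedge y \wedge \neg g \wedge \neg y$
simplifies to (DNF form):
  $\text{False}$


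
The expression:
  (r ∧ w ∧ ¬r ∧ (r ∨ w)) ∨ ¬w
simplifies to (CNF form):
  ¬w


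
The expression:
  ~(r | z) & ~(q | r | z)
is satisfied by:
  {q: False, r: False, z: False}


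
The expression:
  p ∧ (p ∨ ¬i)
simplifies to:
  p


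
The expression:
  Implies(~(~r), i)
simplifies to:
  i | ~r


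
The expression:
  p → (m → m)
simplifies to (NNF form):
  True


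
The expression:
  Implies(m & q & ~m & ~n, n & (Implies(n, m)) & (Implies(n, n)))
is always true.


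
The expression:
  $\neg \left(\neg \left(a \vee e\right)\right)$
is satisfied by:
  {a: True, e: True}
  {a: True, e: False}
  {e: True, a: False}


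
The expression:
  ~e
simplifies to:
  ~e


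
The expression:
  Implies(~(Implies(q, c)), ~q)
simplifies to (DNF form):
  c | ~q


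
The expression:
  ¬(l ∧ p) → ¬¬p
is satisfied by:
  {p: True}


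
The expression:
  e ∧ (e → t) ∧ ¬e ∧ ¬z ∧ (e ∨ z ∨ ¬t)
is never true.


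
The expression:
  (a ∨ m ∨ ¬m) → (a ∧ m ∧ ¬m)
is never true.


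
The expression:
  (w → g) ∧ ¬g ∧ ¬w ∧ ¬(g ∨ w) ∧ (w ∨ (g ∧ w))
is never true.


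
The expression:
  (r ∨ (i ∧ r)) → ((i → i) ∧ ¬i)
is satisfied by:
  {i: False, r: False}
  {r: True, i: False}
  {i: True, r: False}


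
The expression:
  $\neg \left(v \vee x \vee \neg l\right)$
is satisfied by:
  {l: True, v: False, x: False}


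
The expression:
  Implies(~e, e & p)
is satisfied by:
  {e: True}


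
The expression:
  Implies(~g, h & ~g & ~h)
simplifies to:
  g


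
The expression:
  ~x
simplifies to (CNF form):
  ~x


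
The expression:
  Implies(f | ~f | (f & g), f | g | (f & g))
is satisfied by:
  {g: True, f: True}
  {g: True, f: False}
  {f: True, g: False}


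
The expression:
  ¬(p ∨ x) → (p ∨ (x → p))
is always true.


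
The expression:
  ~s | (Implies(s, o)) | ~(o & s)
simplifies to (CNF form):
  True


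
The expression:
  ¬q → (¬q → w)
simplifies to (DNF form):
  q ∨ w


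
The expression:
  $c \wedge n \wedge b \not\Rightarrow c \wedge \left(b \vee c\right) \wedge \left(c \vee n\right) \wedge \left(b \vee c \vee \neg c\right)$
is never true.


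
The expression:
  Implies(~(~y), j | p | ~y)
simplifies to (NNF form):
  j | p | ~y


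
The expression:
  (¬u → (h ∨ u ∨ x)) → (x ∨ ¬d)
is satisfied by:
  {x: True, h: False, u: False, d: False}
  {x: True, u: True, h: False, d: False}
  {x: True, h: True, u: False, d: False}
  {x: True, u: True, h: True, d: False}
  {x: False, h: False, u: False, d: False}
  {u: True, x: False, h: False, d: False}
  {h: True, x: False, u: False, d: False}
  {u: True, h: True, x: False, d: False}
  {d: True, x: True, h: False, u: False}
  {d: True, u: True, x: True, h: False}
  {d: True, x: True, h: True, u: False}
  {d: True, u: True, x: True, h: True}
  {d: True, x: False, h: False, u: False}


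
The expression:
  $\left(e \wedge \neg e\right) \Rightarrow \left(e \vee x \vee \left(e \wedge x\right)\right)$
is always true.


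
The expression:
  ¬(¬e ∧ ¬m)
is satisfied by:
  {m: True, e: True}
  {m: True, e: False}
  {e: True, m: False}


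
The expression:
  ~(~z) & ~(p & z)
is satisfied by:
  {z: True, p: False}


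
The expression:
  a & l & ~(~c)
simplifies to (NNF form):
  a & c & l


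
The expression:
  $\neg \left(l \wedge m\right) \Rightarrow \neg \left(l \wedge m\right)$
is always true.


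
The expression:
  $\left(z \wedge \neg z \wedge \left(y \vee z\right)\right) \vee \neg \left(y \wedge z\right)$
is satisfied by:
  {z: False, y: False}
  {y: True, z: False}
  {z: True, y: False}


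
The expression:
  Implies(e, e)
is always true.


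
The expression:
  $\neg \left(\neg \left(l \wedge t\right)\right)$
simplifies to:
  $l \wedge t$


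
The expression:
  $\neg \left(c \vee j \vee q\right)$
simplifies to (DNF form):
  $\neg c \wedge \neg j \wedge \neg q$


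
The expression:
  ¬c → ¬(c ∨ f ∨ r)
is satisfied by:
  {c: True, f: False, r: False}
  {r: True, c: True, f: False}
  {c: True, f: True, r: False}
  {r: True, c: True, f: True}
  {r: False, f: False, c: False}


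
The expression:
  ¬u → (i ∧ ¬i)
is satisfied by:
  {u: True}


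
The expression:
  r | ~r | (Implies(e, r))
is always true.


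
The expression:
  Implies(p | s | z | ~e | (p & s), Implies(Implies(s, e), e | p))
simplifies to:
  e | p | s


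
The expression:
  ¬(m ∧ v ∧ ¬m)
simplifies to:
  True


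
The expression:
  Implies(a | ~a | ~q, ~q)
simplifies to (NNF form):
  ~q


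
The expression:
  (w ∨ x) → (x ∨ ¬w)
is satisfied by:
  {x: True, w: False}
  {w: False, x: False}
  {w: True, x: True}


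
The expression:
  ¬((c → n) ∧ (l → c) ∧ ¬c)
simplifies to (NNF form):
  c ∨ l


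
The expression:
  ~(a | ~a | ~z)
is never true.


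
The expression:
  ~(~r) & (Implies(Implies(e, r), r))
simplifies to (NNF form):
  r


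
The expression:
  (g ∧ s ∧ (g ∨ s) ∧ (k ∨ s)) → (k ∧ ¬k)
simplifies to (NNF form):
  ¬g ∨ ¬s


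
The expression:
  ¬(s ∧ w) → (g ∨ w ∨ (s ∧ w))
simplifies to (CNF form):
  g ∨ w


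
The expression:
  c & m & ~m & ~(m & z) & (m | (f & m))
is never true.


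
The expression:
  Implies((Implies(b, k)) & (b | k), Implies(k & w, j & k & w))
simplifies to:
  j | ~k | ~w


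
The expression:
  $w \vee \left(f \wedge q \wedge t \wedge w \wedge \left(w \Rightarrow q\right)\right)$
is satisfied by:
  {w: True}


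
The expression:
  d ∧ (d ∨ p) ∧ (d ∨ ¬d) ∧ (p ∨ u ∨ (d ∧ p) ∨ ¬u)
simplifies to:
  d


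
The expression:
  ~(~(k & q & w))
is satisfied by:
  {w: True, q: True, k: True}


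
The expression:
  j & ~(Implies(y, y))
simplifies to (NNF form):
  False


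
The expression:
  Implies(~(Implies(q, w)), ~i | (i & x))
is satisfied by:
  {w: True, x: True, i: False, q: False}
  {w: True, i: False, q: False, x: False}
  {x: True, i: False, q: False, w: False}
  {x: False, i: False, q: False, w: False}
  {w: True, q: True, x: True, i: False}
  {w: True, q: True, x: False, i: False}
  {q: True, x: True, w: False, i: False}
  {q: True, w: False, i: False, x: False}
  {x: True, w: True, i: True, q: False}
  {w: True, i: True, x: False, q: False}
  {x: True, i: True, w: False, q: False}
  {i: True, w: False, q: False, x: False}
  {w: True, q: True, i: True, x: True}
  {w: True, q: True, i: True, x: False}
  {q: True, i: True, x: True, w: False}


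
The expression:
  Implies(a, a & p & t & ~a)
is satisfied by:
  {a: False}


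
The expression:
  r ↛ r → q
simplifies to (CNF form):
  True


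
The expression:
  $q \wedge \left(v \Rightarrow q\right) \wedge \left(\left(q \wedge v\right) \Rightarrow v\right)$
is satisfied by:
  {q: True}


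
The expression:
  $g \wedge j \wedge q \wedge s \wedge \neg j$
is never true.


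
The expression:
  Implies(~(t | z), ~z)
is always true.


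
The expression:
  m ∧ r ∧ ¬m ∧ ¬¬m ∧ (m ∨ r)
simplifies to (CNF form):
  False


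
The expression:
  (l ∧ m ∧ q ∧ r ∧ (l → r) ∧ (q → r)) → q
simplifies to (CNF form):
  True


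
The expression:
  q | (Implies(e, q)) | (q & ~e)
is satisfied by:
  {q: True, e: False}
  {e: False, q: False}
  {e: True, q: True}


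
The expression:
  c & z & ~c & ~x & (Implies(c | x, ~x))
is never true.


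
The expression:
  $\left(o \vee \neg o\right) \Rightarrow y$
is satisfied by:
  {y: True}


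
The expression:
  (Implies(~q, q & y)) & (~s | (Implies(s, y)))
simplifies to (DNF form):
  (q & y) | (q & ~s)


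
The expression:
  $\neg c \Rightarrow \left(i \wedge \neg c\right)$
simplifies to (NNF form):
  $c \vee i$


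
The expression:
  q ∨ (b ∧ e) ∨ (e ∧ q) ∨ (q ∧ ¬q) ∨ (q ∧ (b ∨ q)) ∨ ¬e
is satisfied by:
  {b: True, q: True, e: False}
  {b: True, e: False, q: False}
  {q: True, e: False, b: False}
  {q: False, e: False, b: False}
  {b: True, q: True, e: True}
  {b: True, e: True, q: False}
  {q: True, e: True, b: False}


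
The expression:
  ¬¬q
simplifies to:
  q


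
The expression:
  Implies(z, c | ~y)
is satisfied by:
  {c: True, z: False, y: False}
  {z: False, y: False, c: False}
  {c: True, y: True, z: False}
  {y: True, z: False, c: False}
  {c: True, z: True, y: False}
  {z: True, c: False, y: False}
  {c: True, y: True, z: True}


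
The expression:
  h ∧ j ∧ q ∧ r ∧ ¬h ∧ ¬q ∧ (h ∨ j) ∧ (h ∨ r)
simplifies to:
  False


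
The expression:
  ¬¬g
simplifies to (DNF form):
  g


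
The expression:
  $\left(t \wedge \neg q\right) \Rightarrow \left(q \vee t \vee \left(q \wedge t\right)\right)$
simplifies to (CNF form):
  $\text{True}$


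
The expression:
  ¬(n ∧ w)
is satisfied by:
  {w: False, n: False}
  {n: True, w: False}
  {w: True, n: False}


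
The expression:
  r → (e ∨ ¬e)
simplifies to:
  True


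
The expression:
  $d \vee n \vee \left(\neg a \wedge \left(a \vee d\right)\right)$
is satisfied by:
  {n: True, d: True}
  {n: True, d: False}
  {d: True, n: False}


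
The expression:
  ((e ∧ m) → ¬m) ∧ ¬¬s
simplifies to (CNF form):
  s ∧ (¬e ∨ ¬m)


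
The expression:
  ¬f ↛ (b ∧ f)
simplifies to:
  ¬f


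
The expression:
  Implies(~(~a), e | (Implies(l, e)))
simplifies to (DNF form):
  e | ~a | ~l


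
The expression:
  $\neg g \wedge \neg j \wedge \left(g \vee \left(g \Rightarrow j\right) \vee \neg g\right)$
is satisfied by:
  {g: False, j: False}


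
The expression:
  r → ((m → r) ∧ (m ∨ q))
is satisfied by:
  {q: True, m: True, r: False}
  {q: True, m: False, r: False}
  {m: True, q: False, r: False}
  {q: False, m: False, r: False}
  {r: True, q: True, m: True}
  {r: True, q: True, m: False}
  {r: True, m: True, q: False}


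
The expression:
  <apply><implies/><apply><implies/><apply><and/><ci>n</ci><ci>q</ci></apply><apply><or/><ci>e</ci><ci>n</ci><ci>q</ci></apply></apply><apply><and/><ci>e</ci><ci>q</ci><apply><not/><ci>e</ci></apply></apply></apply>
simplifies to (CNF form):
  <false/>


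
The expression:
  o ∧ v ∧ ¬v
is never true.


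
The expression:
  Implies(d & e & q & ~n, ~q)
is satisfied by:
  {n: True, e: False, q: False, d: False}
  {n: False, e: False, q: False, d: False}
  {n: True, d: True, e: False, q: False}
  {d: True, n: False, e: False, q: False}
  {n: True, q: True, d: False, e: False}
  {q: True, d: False, e: False, n: False}
  {n: True, d: True, q: True, e: False}
  {d: True, q: True, n: False, e: False}
  {n: True, e: True, d: False, q: False}
  {e: True, d: False, q: False, n: False}
  {n: True, d: True, e: True, q: False}
  {d: True, e: True, n: False, q: False}
  {n: True, q: True, e: True, d: False}
  {q: True, e: True, d: False, n: False}
  {n: True, d: True, q: True, e: True}


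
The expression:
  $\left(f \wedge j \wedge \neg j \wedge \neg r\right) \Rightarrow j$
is always true.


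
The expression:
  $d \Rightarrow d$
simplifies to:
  $\text{True}$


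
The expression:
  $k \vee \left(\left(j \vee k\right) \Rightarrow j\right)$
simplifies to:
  $\text{True}$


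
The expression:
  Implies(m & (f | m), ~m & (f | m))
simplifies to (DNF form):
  ~m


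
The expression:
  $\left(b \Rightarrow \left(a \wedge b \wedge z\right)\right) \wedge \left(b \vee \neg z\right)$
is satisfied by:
  {a: True, b: False, z: False}
  {b: False, z: False, a: False}
  {a: True, z: True, b: True}


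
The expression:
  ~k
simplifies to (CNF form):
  ~k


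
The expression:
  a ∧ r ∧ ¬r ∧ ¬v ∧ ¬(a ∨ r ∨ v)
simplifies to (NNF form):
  False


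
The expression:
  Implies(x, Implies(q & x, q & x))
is always true.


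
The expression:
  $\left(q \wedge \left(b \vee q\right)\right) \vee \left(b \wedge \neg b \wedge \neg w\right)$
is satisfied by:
  {q: True}


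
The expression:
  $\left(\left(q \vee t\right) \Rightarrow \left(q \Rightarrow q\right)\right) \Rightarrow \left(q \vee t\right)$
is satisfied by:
  {t: True, q: True}
  {t: True, q: False}
  {q: True, t: False}


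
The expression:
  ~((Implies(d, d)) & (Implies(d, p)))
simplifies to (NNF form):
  d & ~p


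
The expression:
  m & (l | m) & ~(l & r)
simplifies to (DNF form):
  (m & ~l) | (m & ~r)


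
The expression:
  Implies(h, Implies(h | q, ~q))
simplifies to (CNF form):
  ~h | ~q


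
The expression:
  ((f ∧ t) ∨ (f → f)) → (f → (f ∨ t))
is always true.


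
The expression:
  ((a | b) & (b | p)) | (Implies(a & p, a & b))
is always true.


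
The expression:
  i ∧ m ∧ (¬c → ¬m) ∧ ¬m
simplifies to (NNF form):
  False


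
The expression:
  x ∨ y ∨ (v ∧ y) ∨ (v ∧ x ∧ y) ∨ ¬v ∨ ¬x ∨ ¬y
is always true.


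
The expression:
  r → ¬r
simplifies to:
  ¬r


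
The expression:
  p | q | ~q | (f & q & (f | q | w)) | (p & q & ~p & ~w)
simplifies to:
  True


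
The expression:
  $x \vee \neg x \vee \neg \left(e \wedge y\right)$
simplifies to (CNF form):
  $\text{True}$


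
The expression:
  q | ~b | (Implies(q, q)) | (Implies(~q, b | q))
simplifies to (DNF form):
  True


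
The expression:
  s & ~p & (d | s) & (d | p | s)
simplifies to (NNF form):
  s & ~p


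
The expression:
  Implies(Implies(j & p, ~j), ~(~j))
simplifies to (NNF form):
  j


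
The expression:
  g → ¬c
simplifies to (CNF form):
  ¬c ∨ ¬g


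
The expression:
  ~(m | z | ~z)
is never true.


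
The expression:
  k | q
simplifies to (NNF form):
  k | q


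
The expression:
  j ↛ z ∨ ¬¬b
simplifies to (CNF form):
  (b ∨ j) ∧ (b ∨ ¬z)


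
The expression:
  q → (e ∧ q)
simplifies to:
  e ∨ ¬q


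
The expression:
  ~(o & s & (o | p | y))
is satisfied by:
  {s: False, o: False}
  {o: True, s: False}
  {s: True, o: False}


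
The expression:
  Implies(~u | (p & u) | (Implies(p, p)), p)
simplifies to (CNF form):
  p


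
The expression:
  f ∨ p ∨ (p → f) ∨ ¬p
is always true.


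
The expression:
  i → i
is always true.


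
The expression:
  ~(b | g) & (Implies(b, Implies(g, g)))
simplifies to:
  ~b & ~g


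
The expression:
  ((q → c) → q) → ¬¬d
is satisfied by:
  {d: True, q: False}
  {q: False, d: False}
  {q: True, d: True}


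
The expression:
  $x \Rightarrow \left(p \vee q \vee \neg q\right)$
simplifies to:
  $\text{True}$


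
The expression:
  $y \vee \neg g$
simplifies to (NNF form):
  $y \vee \neg g$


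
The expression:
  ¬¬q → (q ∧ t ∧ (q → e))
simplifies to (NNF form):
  (e ∧ t) ∨ ¬q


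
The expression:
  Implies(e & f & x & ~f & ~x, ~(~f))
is always true.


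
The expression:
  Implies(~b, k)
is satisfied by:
  {b: True, k: True}
  {b: True, k: False}
  {k: True, b: False}


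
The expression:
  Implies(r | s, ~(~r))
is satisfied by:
  {r: True, s: False}
  {s: False, r: False}
  {s: True, r: True}


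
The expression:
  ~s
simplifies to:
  ~s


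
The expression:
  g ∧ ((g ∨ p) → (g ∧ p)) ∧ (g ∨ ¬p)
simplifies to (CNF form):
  g ∧ p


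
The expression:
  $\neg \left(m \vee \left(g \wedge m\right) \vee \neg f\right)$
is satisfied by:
  {f: True, m: False}


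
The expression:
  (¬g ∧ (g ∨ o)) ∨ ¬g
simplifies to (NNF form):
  ¬g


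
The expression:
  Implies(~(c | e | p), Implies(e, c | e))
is always true.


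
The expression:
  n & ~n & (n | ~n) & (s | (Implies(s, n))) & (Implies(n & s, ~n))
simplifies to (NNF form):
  False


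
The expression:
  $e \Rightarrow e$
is always true.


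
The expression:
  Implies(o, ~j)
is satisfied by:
  {o: False, j: False}
  {j: True, o: False}
  {o: True, j: False}


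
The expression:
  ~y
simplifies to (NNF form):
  ~y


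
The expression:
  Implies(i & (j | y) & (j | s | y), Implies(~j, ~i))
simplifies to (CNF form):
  j | ~i | ~y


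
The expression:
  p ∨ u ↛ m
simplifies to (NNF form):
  p ∨ (u ∧ ¬m)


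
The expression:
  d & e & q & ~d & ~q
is never true.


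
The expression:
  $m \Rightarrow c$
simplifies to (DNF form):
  $c \vee \neg m$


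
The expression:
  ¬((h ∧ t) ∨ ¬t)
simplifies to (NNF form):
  t ∧ ¬h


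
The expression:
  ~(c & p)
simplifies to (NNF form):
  ~c | ~p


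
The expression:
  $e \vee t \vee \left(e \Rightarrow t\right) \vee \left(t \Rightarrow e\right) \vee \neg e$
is always true.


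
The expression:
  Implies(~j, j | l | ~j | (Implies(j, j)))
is always true.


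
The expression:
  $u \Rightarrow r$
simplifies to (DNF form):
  $r \vee \neg u$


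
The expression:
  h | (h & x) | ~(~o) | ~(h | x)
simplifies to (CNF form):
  h | o | ~x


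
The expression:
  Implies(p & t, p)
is always true.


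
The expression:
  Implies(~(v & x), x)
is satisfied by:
  {x: True}


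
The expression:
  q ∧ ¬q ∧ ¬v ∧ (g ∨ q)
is never true.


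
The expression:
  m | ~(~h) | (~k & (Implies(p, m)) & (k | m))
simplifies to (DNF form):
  h | m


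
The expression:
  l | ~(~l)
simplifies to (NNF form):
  l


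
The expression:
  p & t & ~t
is never true.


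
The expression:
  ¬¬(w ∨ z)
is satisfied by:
  {z: True, w: True}
  {z: True, w: False}
  {w: True, z: False}


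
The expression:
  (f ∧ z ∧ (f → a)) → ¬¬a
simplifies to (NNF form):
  True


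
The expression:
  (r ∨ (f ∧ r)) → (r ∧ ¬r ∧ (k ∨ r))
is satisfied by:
  {r: False}


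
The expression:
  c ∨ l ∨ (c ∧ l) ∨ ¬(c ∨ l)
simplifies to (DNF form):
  True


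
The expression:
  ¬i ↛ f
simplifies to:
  f ∨ ¬i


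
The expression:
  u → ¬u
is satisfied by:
  {u: False}


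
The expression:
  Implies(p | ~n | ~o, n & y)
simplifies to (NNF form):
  n & (o | y) & (y | ~p)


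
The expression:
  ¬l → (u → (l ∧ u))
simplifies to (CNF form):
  l ∨ ¬u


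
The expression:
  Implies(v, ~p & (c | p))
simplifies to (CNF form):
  (c | ~v) & (~p | ~v)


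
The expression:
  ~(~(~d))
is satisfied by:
  {d: False}


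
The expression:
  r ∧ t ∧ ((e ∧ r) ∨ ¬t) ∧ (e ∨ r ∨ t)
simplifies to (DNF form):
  e ∧ r ∧ t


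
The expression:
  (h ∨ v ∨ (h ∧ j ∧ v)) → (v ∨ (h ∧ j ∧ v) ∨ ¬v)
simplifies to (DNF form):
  True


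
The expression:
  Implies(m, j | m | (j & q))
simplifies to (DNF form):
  True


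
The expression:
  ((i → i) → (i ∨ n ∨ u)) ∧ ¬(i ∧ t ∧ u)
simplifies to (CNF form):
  (i ∨ n ∨ u) ∧ (i ∨ u ∨ ¬i) ∧ (i ∨ ¬i ∨ ¬t) ∧ (n ∨ u ∨ ¬u) ∧ (u ∨ ¬i ∨ ¬u) ∧ (¬i ∨ ¬t ∨ ¬u) ∧ (i ∨ n ∨ u ∨ ¬i) ∧ (i ∨ n ∨ u ∨ ¬t) ∧ (i ∨ n ∨ ¬i ∨ ¬t) ∧ (i ∨ u ∨ ¬i ∨ ¬t) ∧ (n ∨ u ∨ ¬i ∨ ¬u) ∧ (n ∨ u ∨ ¬t ∨ ¬u) ∧ (n ∨ ¬i ∨ ¬t ∨ ¬u) ∧ (u ∨ ¬i ∨ ¬t ∨ ¬u)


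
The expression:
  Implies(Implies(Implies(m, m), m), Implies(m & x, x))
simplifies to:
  True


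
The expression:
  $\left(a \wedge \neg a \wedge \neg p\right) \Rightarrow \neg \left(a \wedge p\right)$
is always true.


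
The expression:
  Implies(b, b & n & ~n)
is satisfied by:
  {b: False}


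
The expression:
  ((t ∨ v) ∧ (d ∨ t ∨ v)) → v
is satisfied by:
  {v: True, t: False}
  {t: False, v: False}
  {t: True, v: True}


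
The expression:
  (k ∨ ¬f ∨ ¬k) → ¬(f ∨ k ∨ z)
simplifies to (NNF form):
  ¬f ∧ ¬k ∧ ¬z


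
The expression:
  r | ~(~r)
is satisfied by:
  {r: True}


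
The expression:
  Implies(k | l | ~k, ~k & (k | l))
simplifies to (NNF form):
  l & ~k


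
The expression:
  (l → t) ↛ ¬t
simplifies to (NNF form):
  t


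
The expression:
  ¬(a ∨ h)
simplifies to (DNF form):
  ¬a ∧ ¬h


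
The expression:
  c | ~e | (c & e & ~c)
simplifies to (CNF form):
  c | ~e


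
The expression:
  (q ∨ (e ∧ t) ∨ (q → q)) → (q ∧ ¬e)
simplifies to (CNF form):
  q ∧ ¬e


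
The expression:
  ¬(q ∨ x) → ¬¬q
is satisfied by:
  {x: True, q: True}
  {x: True, q: False}
  {q: True, x: False}


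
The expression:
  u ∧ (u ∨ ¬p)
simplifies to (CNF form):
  u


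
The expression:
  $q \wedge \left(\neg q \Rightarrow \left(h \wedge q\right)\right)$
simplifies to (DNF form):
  $q$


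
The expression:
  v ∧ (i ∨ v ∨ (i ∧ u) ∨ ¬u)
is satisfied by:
  {v: True}


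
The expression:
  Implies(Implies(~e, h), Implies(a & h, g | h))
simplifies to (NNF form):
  True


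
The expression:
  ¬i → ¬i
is always true.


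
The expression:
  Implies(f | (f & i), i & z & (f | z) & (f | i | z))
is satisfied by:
  {i: True, z: True, f: False}
  {i: True, z: False, f: False}
  {z: True, i: False, f: False}
  {i: False, z: False, f: False}
  {f: True, i: True, z: True}


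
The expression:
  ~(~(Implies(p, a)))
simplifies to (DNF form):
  a | ~p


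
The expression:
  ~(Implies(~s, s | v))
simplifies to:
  ~s & ~v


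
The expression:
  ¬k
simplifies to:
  ¬k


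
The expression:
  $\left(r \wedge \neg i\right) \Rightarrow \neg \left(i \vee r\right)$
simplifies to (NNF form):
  $i \vee \neg r$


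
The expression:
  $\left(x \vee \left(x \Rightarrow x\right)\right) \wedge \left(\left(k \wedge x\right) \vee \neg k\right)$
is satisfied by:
  {x: True, k: False}
  {k: False, x: False}
  {k: True, x: True}


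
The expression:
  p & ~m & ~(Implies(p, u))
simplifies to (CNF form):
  p & ~m & ~u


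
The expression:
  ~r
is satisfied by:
  {r: False}


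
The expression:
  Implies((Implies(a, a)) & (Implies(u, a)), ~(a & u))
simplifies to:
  ~a | ~u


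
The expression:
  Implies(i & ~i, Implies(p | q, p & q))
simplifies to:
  True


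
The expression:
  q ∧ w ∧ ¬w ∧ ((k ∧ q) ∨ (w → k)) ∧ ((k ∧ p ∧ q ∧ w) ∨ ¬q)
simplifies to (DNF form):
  False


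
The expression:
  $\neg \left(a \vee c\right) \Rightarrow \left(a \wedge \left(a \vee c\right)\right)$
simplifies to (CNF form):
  $a \vee c$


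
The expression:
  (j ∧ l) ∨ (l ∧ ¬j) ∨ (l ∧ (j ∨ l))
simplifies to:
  l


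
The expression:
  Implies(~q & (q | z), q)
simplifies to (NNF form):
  q | ~z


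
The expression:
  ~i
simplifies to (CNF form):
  ~i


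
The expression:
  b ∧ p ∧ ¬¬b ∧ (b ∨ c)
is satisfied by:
  {p: True, b: True}


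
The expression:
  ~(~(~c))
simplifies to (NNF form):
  ~c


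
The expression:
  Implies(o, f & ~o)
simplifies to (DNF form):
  ~o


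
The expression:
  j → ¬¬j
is always true.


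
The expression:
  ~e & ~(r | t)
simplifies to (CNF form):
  ~e & ~r & ~t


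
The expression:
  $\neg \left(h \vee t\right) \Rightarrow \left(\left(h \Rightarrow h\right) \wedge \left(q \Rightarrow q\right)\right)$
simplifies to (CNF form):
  $\text{True}$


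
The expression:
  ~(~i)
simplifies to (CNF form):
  i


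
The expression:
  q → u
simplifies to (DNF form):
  u ∨ ¬q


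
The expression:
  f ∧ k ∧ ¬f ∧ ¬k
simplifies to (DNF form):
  False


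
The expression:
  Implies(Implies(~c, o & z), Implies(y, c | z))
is always true.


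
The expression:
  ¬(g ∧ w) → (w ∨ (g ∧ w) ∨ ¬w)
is always true.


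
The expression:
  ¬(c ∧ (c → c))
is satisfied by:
  {c: False}


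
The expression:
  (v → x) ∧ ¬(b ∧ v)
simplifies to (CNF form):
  (x ∨ ¬v) ∧ (¬b ∨ ¬v)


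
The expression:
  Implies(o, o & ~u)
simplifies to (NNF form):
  ~o | ~u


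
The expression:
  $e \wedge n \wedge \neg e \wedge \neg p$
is never true.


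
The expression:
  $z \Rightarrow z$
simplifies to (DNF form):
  $\text{True}$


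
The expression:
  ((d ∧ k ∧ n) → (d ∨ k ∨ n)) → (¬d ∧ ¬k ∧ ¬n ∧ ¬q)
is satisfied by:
  {n: False, q: False, d: False, k: False}


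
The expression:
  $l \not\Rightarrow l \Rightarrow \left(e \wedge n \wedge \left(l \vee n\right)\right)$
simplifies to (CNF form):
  $\text{True}$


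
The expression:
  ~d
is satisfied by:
  {d: False}


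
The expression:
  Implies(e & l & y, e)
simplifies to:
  True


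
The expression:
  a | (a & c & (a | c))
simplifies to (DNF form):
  a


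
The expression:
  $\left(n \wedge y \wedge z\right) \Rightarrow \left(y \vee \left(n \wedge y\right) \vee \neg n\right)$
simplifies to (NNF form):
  $\text{True}$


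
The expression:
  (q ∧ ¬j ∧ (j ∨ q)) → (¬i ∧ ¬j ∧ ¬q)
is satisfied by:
  {j: True, q: False}
  {q: False, j: False}
  {q: True, j: True}


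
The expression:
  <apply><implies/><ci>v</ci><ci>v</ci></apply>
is always true.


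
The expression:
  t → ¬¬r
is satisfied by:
  {r: True, t: False}
  {t: False, r: False}
  {t: True, r: True}


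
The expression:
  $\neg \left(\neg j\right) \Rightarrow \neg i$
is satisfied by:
  {i: False, j: False}
  {j: True, i: False}
  {i: True, j: False}


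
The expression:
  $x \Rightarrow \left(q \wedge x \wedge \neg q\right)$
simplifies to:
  $\neg x$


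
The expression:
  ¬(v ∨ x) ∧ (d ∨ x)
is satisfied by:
  {d: True, x: False, v: False}


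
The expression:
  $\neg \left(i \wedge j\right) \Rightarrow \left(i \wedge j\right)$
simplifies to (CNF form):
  $i \wedge j$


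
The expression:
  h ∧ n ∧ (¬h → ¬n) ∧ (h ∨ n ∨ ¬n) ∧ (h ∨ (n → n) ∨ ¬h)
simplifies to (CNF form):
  h ∧ n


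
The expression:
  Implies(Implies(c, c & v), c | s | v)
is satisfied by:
  {c: True, v: True, s: True}
  {c: True, v: True, s: False}
  {c: True, s: True, v: False}
  {c: True, s: False, v: False}
  {v: True, s: True, c: False}
  {v: True, s: False, c: False}
  {s: True, v: False, c: False}


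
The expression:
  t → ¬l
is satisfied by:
  {l: False, t: False}
  {t: True, l: False}
  {l: True, t: False}


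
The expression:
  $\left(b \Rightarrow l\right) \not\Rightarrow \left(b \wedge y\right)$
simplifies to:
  $\left(l \wedge \neg y\right) \vee \neg b$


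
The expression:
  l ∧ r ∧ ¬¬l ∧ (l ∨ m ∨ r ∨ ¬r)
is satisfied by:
  {r: True, l: True}


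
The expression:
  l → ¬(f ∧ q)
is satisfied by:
  {l: False, q: False, f: False}
  {f: True, l: False, q: False}
  {q: True, l: False, f: False}
  {f: True, q: True, l: False}
  {l: True, f: False, q: False}
  {f: True, l: True, q: False}
  {q: True, l: True, f: False}


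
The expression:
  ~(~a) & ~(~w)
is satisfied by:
  {a: True, w: True}


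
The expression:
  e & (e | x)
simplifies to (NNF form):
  e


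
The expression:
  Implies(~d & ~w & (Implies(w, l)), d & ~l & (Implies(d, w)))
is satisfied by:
  {d: True, w: True}
  {d: True, w: False}
  {w: True, d: False}


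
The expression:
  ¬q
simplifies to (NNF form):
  ¬q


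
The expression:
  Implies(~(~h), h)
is always true.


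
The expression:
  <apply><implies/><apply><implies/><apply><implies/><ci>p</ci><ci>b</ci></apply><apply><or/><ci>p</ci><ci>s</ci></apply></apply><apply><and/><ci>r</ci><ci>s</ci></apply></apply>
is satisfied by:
  {r: True, s: False, p: False}
  {s: False, p: False, r: False}
  {r: True, s: True, p: False}
  {r: True, p: True, s: True}


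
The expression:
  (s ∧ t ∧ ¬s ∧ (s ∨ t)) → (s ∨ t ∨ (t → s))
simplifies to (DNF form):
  True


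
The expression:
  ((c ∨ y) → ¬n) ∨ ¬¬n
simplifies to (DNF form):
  True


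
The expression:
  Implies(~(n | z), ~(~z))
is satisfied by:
  {n: True, z: True}
  {n: True, z: False}
  {z: True, n: False}


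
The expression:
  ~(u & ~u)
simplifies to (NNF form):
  True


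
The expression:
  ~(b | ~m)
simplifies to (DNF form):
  m & ~b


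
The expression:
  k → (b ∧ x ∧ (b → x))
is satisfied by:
  {b: True, x: True, k: False}
  {b: True, x: False, k: False}
  {x: True, b: False, k: False}
  {b: False, x: False, k: False}
  {b: True, k: True, x: True}


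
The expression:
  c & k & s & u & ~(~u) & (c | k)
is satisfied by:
  {c: True, u: True, s: True, k: True}


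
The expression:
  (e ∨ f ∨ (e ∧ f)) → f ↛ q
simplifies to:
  (f ∧ ¬q) ∨ (¬e ∧ ¬f)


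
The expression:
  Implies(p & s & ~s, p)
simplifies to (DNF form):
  True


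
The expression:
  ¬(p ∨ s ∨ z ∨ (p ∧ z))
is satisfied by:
  {p: False, z: False, s: False}


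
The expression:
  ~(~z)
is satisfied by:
  {z: True}


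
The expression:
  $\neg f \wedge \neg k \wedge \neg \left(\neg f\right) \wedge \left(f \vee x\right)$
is never true.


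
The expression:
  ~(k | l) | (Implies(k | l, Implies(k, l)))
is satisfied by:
  {l: True, k: False}
  {k: False, l: False}
  {k: True, l: True}


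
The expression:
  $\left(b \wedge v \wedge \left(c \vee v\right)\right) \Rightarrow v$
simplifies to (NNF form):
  $\text{True}$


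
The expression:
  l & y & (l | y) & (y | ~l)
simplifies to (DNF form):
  l & y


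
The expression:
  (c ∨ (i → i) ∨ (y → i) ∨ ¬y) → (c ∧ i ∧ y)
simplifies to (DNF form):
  c ∧ i ∧ y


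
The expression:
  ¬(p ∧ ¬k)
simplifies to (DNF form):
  k ∨ ¬p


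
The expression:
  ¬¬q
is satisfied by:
  {q: True}


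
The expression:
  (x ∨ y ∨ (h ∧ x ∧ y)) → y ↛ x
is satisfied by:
  {x: False}


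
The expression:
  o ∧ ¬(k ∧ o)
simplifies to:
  o ∧ ¬k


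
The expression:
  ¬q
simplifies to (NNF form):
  ¬q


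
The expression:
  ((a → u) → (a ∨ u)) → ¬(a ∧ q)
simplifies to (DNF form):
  ¬a ∨ ¬q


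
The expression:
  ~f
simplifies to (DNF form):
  ~f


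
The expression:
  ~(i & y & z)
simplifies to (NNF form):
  ~i | ~y | ~z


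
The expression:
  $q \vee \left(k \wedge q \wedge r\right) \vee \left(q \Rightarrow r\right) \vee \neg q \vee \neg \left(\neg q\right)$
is always true.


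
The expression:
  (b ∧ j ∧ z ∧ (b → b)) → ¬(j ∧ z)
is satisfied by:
  {z: False, b: False, j: False}
  {j: True, z: False, b: False}
  {b: True, z: False, j: False}
  {j: True, b: True, z: False}
  {z: True, j: False, b: False}
  {j: True, z: True, b: False}
  {b: True, z: True, j: False}


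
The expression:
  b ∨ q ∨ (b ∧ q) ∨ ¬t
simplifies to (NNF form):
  b ∨ q ∨ ¬t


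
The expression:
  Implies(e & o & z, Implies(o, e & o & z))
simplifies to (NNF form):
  True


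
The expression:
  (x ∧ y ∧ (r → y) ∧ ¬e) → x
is always true.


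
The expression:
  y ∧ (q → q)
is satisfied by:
  {y: True}


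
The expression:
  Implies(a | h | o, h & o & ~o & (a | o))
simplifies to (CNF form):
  ~a & ~h & ~o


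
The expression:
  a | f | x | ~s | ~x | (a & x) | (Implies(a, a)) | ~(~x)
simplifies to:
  True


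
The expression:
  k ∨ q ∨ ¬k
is always true.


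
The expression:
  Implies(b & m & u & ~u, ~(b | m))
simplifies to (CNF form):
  True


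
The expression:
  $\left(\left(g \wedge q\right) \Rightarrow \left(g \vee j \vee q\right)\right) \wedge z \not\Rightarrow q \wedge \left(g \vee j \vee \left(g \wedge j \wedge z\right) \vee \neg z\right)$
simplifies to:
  $z \wedge \neg q \wedge \left(g \vee j\right)$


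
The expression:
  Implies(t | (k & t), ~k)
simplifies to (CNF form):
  ~k | ~t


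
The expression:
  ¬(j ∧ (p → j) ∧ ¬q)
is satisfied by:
  {q: True, j: False}
  {j: False, q: False}
  {j: True, q: True}


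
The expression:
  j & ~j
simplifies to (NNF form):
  False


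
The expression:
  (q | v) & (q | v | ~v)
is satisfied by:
  {q: True, v: True}
  {q: True, v: False}
  {v: True, q: False}


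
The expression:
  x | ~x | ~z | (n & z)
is always true.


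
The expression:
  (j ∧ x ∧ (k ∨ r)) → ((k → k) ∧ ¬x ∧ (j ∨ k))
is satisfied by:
  {r: False, k: False, x: False, j: False}
  {k: True, j: False, r: False, x: False}
  {r: True, j: False, k: False, x: False}
  {k: True, r: True, j: False, x: False}
  {j: True, r: False, k: False, x: False}
  {j: True, k: True, r: False, x: False}
  {j: True, r: True, k: False, x: False}
  {j: True, k: True, r: True, x: False}
  {x: True, j: False, r: False, k: False}
  {x: True, k: True, j: False, r: False}
  {x: True, r: True, j: False, k: False}
  {x: True, k: True, r: True, j: False}
  {x: True, j: True, r: False, k: False}


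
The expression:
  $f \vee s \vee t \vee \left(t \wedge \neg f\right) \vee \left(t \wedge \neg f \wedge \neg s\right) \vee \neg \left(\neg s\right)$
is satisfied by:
  {t: True, s: True, f: True}
  {t: True, s: True, f: False}
  {t: True, f: True, s: False}
  {t: True, f: False, s: False}
  {s: True, f: True, t: False}
  {s: True, f: False, t: False}
  {f: True, s: False, t: False}


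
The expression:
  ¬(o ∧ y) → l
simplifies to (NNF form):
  l ∨ (o ∧ y)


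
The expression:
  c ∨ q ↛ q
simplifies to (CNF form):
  c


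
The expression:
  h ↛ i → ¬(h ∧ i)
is always true.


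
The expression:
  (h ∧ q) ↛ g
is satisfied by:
  {h: True, q: True, g: False}


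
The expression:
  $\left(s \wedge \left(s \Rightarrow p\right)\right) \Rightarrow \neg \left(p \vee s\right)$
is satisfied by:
  {s: False, p: False}
  {p: True, s: False}
  {s: True, p: False}


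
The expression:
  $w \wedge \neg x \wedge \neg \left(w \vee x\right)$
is never true.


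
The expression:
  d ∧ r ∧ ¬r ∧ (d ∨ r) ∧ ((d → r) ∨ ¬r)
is never true.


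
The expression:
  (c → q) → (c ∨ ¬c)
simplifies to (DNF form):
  True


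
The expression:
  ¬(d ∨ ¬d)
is never true.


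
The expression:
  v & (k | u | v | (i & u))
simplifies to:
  v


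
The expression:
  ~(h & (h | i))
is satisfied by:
  {h: False}


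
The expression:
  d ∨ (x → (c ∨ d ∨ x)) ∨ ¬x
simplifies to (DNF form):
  True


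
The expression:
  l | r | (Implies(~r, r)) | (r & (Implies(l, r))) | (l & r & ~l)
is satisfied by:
  {r: True, l: True}
  {r: True, l: False}
  {l: True, r: False}


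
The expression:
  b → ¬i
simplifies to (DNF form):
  ¬b ∨ ¬i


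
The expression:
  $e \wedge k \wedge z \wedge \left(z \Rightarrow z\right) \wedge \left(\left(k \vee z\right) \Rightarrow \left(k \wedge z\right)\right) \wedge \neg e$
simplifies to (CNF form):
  $\text{False}$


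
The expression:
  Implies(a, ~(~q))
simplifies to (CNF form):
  q | ~a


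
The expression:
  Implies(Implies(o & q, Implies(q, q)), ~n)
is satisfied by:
  {n: False}


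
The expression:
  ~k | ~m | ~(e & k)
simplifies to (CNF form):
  ~e | ~k | ~m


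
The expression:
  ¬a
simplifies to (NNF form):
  ¬a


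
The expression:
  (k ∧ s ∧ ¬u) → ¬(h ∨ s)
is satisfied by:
  {u: True, s: False, k: False}
  {s: False, k: False, u: False}
  {u: True, k: True, s: False}
  {k: True, s: False, u: False}
  {u: True, s: True, k: False}
  {s: True, u: False, k: False}
  {u: True, k: True, s: True}


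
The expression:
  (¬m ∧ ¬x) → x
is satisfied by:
  {x: True, m: True}
  {x: True, m: False}
  {m: True, x: False}


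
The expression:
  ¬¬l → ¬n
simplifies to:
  ¬l ∨ ¬n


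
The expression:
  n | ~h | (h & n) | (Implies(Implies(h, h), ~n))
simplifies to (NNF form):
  True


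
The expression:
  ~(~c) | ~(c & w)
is always true.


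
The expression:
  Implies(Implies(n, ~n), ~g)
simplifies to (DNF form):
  n | ~g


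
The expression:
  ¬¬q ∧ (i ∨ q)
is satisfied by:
  {q: True}


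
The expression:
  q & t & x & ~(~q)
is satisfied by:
  {t: True, x: True, q: True}


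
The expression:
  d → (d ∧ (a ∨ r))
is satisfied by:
  {r: True, a: True, d: False}
  {r: True, d: False, a: False}
  {a: True, d: False, r: False}
  {a: False, d: False, r: False}
  {r: True, a: True, d: True}
  {r: True, d: True, a: False}
  {a: True, d: True, r: False}


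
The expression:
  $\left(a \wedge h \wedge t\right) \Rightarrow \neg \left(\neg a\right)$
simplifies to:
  $\text{True}$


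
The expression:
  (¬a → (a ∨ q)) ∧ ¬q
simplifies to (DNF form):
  a ∧ ¬q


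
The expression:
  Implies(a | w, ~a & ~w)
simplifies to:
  ~a & ~w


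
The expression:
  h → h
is always true.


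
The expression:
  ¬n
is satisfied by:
  {n: False}


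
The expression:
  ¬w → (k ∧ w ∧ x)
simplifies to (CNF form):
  w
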